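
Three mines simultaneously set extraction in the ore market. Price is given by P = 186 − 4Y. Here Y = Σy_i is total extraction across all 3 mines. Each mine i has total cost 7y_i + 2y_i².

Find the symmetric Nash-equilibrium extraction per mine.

8.95

A representative mine's profit is π_i = y_i(186 − 4Y) − 7y_i − 2y_i², with Y = y_i + Σ_{j≠i} y_j.
First-order condition: 179 − 12y_i − 4Σ_{j≠i} y_j = 0.
In a symmetric equilibrium every mine chooses the same y, so Σ_{j≠i} y_j = 2y. The condition becomes 179 − 20y = 0, giving y = 179/20 = 8.95.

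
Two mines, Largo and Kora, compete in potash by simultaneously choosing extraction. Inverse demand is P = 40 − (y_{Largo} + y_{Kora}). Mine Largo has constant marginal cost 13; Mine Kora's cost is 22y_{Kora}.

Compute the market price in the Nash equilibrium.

25

Mine Largo's profit: π = y_{Largo}(40 − (y_{Largo} + y_{Kora})) − 13y_{Largo}.
∂π/∂y_{Largo} = 27 − 2y_{Largo} − y_{Kora} = 0, so y_{Largo} = 13.5 − 0.5y_{Kora}.
By the same steps for Kora: y_{Kora} = 9 − 0.5y_{Largo}.
Plugging y_{Kora} into Largo's best response: y_{Largo} = 13.5 − 0.5(9 − 0.5y_{Largo}) ⇒ 0.75y_{Largo} = 9, so y_{Largo} = 12.
Then y_{Kora} = 9 − 0.5·12 = 3.
Equilibrium price: P = 40 − 15 = 25.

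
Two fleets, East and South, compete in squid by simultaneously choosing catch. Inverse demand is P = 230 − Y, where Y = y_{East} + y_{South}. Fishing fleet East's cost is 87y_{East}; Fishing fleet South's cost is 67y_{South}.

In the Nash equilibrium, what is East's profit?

1681

Fishing fleet East's profit: π = y_{East}(230 − (y_{East} + y_{South})) − 87y_{East}.
∂π/∂y_{East} = 143 − 2y_{East} − y_{South} = 0, so y_{East} = 71.5 − 0.5y_{South}.
By the same steps for South: y_{South} = 81.5 − 0.5y_{East}.
Plugging y_{South} into East's best response: y_{East} = 71.5 − 0.5(81.5 − 0.5y_{East}) ⇒ 0.75y_{East} = 30.75, so y_{East} = 41.
Then y_{South} = 81.5 − 0.5·41 = 61.
Price P = 230 − 102 = 128.
East's profit: (128 − 87)·41 = 1681.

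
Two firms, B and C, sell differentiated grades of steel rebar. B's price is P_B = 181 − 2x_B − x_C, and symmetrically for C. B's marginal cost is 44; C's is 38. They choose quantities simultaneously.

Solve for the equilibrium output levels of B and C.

27, 29

Firm B's profit: π = x_B(181 − 2x_B − x_C) − 44x_B.
∂π/∂x_B = 137 − 4x_B − x_C = 0 ⇒ x_B = 34.25 − 0.25x_C.
Similarly x_C = 35.75 − 0.25x_B.
Substituting the second reaction function into the first: x_B = 34.25 − 0.25(35.75 − 0.25x_B), which gives 0.9375x_B = 25.3125 ⇒ x_B = 27.
Then x_C = 35.75 − 0.25·27 = 29.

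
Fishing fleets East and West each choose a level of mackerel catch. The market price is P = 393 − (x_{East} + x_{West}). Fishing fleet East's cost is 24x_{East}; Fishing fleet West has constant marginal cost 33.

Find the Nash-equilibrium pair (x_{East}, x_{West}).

Fishing fleet East's profit: π = x_{East}(393 − (x_{East} + x_{West})) − 24x_{East}.
∂π/∂x_{East} = 369 − 2x_{East} − x_{West} = 0, so x_{East} = 184.5 − 0.5x_{West}.
By the same steps for West: x_{West} = 180 − 0.5x_{East}.
Plugging x_{West} into East's best response: x_{East} = 184.5 − 0.5(180 − 0.5x_{East}) ⇒ 0.75x_{East} = 94.5, so x_{East} = 126.
Then x_{West} = 180 − 0.5·126 = 117.

126, 117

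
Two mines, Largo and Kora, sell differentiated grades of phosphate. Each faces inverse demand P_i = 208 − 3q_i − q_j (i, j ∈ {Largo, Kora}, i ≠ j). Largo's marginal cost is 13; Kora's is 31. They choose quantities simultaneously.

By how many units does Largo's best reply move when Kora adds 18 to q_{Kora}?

-3

Mine Largo's profit: π = q_{Largo}(208 − 3q_{Largo} − q_{Kora}) − 13q_{Largo}.
∂π/∂q_{Largo} = 195 − 6q_{Largo} − q_{Kora} = 0 ⇒ q_{Largo} = 32.5 − (1/6)q_{Kora}.
The reaction-function slope is −1/6, so an 18-unit rise in q_{Kora} moves q_{Largo} by −1/6 × 18 = −3. Largo's best response falls — the actions are strategic substitutes.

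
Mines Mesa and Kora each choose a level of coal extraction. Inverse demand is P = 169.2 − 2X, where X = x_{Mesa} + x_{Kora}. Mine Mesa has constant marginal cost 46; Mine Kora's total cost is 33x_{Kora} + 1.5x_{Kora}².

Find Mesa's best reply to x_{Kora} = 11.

25.3

Mine Mesa's profit: π = x_{Mesa}(169.2 − 2(x_{Mesa} + x_{Kora})) − 46x_{Mesa}.
∂π/∂x_{Mesa} = 123.2 − 4x_{Mesa} − 2x_{Kora} = 0, so x_{Mesa} = 30.8 − 0.5x_{Kora}.
At x_{Kora} = 11: x_{Mesa} = 30.8 − 0.5·11 = 25.3.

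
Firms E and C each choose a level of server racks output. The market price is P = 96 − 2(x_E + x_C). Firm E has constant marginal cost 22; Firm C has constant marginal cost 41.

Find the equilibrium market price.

53

Firm E's profit: π = x_E(96 − 2(x_E + x_C)) − 22x_E.
∂π/∂x_E = 74 − 4x_E − 2x_C = 0, so x_E = 18.5 − 0.5x_C.
By the same steps for C: x_C = 13.75 − 0.5x_E.
Substituting the second reaction function into the first: x_E = 18.5 − 0.5(13.75 − 0.5x_E), which gives 0.75x_E = 11.625 ⇒ x_E = 15.5.
Then x_C = 13.75 − 0.5·15.5 = 6.
Equilibrium price: P = 96 − 2·21.5 = 53.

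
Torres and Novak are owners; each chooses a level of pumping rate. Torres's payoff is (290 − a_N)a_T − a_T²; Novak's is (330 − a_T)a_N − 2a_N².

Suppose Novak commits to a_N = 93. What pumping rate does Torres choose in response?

Expanding Torres's payoff: 290a_T − a_Na_T − a_T².
∂π/∂a_T = 290 − a_N − 2a_T = 0, so a_T = 145 − 0.5a_N.
At a_N = 93: a_T = 145 − 0.5·93 = 98.5.

98.5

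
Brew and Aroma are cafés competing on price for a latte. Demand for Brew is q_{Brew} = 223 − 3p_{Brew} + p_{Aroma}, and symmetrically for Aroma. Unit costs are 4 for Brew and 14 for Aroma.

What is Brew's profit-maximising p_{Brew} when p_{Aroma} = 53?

Brew's profit: π = (p_{Brew} − 4)(223 − 3p_{Brew} + p_{Aroma}).
∂π/∂p_{Brew} = 235 − 6p_{Brew} + p_{Aroma} = 0 ⇒ p_{Brew} = 235/6 + (1/6)p_{Aroma}.
At p_{Aroma} = 53: p_{Brew} = 235/6 + (1/6)·53 = 48.

48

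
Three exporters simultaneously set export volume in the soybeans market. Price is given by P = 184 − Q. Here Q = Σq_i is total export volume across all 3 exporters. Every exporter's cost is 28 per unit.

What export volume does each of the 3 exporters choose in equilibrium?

39

A representative exporter's profit is π_i = q_i(184 − Q) − 28q_i, with Q = q_i + Σ_{j≠i} q_j.
First-order condition: 156 − 2q_i − Σ_{j≠i} q_j = 0.
Imposing symmetry (q_j = q for all j) turns Σ_{j≠i} q_j into 2q, so 156 = 4q and q = 39.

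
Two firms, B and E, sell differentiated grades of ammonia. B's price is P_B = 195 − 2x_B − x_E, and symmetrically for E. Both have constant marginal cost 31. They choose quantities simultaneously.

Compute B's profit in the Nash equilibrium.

Firm B's profit: π = x_B(195 − 2x_B − x_E) − 31x_B.
∂π/∂x_B = 164 − 4x_B − x_E = 0 ⇒ x_B = 41 − 0.25x_E.
By symmetry x_E = x_B; substituting into the reaction function, 1.25x_B = 41 and x_B = 32.8.
P_B = 195 − 2·32.8 − 32.8 = 96.6.
Profit = (96.6 − 31)·32.8 = 2151.68.

2151.68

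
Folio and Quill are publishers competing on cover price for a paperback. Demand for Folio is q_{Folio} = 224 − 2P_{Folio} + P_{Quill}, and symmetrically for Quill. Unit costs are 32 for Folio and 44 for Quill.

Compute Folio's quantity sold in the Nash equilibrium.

Folio's profit: π = (P_{Folio} − 32)(224 − 2P_{Folio} + P_{Quill}).
∂π/∂P_{Folio} = 288 − 4P_{Folio} + P_{Quill} = 0 ⇒ P_{Folio} = 72 + 0.25P_{Quill}.
Similarly P_{Quill} = 78 + 0.25P_{Folio}.
Substituting the second reaction function into the first: P_{Folio} = 72 + 0.25(78 + 0.25P_{Folio}), which gives 0.9375P_{Folio} = 91.5 ⇒ P_{Folio} = 97.6.
Then P_{Quill} = 78 + 0.25·97.6 = 102.4.
q_{Folio} = 224 − 2·97.6 + 102.4 = 131.2.

131.2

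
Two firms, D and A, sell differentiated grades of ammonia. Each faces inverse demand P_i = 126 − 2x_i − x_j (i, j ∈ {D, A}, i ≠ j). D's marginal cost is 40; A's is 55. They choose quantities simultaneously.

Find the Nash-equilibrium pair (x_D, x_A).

18.2, 13.2

Firm D's profit: π = x_D(126 − 2x_D − x_A) − 40x_D.
∂π/∂x_D = 86 − 4x_D − x_A = 0 ⇒ x_D = 21.5 − 0.25x_A.
Similarly x_A = 17.75 − 0.25x_D.
Substituting the second reaction function into the first: x_D = 21.5 − 0.25(17.75 − 0.25x_D), which gives 0.9375x_D = 17.0625 ⇒ x_D = 18.2.
Then x_A = 17.75 − 0.25·18.2 = 13.2.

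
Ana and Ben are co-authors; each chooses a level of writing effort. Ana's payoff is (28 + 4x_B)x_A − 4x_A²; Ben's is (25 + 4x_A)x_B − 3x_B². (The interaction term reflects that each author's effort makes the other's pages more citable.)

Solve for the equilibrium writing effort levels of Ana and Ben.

Expanding Ana's payoff: 28x_A + 4x_Bx_A − 4x_A².
∂π/∂x_A = 28 + 4x_B − 8x_A = 0, so x_A = 3.5 + 0.5x_B.
Likewise for Ben: x_B = 25/6 + (2/3)x_A.
Substituting the second reaction function into the first: x_A = 3.5 + 0.5(25/6 + (2/3)x_A), which gives (2/3)x_A = 67/12 ⇒ x_A = 8.375.
Then x_B = 25/6 + (2/3)·8.375 = 9.75.

8.375, 9.75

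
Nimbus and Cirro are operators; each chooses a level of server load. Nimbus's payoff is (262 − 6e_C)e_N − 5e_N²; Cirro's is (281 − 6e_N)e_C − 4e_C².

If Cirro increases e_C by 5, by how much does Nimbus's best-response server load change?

-3

Expanding Nimbus's payoff: 262e_N − 6e_Ce_N − 5e_N².
∂π/∂e_N = 262 − 6e_C − 10e_N = 0, so e_N = 26.2 − 0.6e_C.
The reaction-function slope is −0.6, so a 5-unit rise in e_C moves e_N by −0.6 × 5 = −3. Nimbus's best response falls — the actions are strategic substitutes.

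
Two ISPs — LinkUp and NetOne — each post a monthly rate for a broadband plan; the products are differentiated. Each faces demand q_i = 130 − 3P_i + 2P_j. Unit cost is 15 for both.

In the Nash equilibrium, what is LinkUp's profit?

LinkUp's profit: π = (P_{LinkUp} − 15)(130 − 3P_{LinkUp} + 2P_{NetOne}).
∂π/∂P_{LinkUp} = 175 − 6P_{LinkUp} + 2P_{NetOne} = 0 ⇒ P_{LinkUp} = 175/6 + (1/3)P_{NetOne}.
Setting P_{LinkUp} = P_{NetOne} in the reaction function: P_{LinkUp} = 175/6 + (1/3)P_{LinkUp}, so P_{LinkUp} = (175/6) / (2/3) = 43.75.
q_{LinkUp} = 130 − 3·43.75 + 2·43.75 = 86.25.
Profit = (43.75 − 15)·86.25 = 2479.6875.

2479.6875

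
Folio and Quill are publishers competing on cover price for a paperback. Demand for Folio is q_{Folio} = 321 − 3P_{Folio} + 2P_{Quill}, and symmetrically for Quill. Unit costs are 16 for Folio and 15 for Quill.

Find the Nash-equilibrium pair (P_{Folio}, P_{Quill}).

Folio's profit: π = (P_{Folio} − 16)(321 − 3P_{Folio} + 2P_{Quill}).
∂π/∂P_{Folio} = 369 − 6P_{Folio} + 2P_{Quill} = 0 ⇒ P_{Folio} = 61.5 + (1/3)P_{Quill}.
Similarly P_{Quill} = 61 + (1/3)P_{Folio}.
Solving the two reaction functions simultaneously: (1 − (1/3)(1/3))P_{Folio} = 61.5 + (1/3)·61, so (8/9)P_{Folio} = 491/6 and P_{Folio} = 92.0625.
Then P_{Quill} = 61 + (1/3)·92.0625 = 91.6875.

92.0625, 91.6875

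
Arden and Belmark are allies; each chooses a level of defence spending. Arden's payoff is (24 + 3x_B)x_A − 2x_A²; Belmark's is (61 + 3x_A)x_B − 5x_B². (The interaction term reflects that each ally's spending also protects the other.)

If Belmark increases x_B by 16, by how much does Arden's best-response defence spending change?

12

Expanding Arden's payoff: 24x_A + 3x_Bx_A − 2x_A².
∂π/∂x_A = 24 + 3x_B − 4x_A = 0, so x_A = 6 + 0.75x_B.
The reaction-function slope is 0.75, so a 16-unit rise in x_B moves x_A by 0.75 × 16 = 12. Arden's best response rises — the actions are strategic complements.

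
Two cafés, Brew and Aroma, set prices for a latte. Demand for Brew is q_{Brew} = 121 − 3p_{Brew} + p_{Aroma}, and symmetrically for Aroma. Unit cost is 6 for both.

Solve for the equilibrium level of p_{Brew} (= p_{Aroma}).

27.8

Brew's profit: π = (p_{Brew} − 6)(121 − 3p_{Brew} + p_{Aroma}).
∂π/∂p_{Brew} = 139 − 6p_{Brew} + p_{Aroma} = 0 ⇒ p_{Brew} = 139/6 + (1/6)p_{Aroma}.
Setting p_{Brew} = p_{Aroma} in the reaction function: p_{Brew} = 139/6 + (1/6)p_{Brew}, so p_{Brew} = (139/6) / (5/6) = 27.8.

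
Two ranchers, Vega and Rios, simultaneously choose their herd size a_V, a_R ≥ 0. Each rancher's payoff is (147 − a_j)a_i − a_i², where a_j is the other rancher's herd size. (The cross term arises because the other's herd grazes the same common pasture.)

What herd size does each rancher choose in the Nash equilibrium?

Vega's payoff is (147 − a_R)a_V − a_V².
∂π/∂a_V = 147 − a_R − 2a_V = 0, so a_V = 73.5 − 0.5a_R.
By symmetry a_R = a_V; substituting into the reaction function, 1.5a_V = 73.5 and a_V = 49.

49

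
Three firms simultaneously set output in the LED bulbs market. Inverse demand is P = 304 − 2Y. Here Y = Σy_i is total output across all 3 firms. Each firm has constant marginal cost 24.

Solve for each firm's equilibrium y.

A representative firm's profit is π_i = y_i(304 − 2Y) − 24y_i, with Y = y_i + Σ_{j≠i} y_j.
First-order condition: 280 − 4y_i − 2Σ_{j≠i} y_j = 0.
In a symmetric equilibrium every firm chooses the same y, so Σ_{j≠i} y_j = 2y. The condition becomes 280 − 8y = 0, giving y = 280/8 = 35.

35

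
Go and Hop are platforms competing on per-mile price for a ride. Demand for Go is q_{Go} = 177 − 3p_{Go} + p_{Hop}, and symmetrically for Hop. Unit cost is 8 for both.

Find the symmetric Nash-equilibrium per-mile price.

Go's profit: π = (p_{Go} − 8)(177 − 3p_{Go} + p_{Hop}).
∂π/∂p_{Go} = 201 − 6p_{Go} + p_{Hop} = 0 ⇒ p_{Go} = 33.5 + (1/6)p_{Hop}.
By symmetry p_{Hop} = p_{Go}; substituting into the reaction function, (5/6)p_{Go} = 33.5 and p_{Go} = 40.2.

40.2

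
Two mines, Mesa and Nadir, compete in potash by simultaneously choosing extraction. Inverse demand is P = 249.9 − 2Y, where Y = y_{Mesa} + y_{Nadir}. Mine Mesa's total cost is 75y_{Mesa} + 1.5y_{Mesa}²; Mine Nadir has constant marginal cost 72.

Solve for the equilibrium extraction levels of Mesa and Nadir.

14.325, 37.3125

Mine Mesa's profit: π = y_{Mesa}(249.9 − 2(y_{Mesa} + y_{Nadir})) − 75y_{Mesa} − 1.5y_{Mesa}².
∂π/∂y_{Mesa} = 174.9 − 7y_{Mesa} − 2y_{Nadir} = 0, so y_{Mesa} = 1749/70 − (2/7)y_{Nadir}.
For Nadir: ∂π/∂y_{Nadir} = 177.9 − 4y_{Nadir} − 2y_{Mesa} = 0 ⇒ y_{Nadir} = 44.475 − 0.5y_{Mesa}.
Solving the two reaction functions simultaneously: (1 − (−2/7)(−0.5))y_{Mesa} = 1749/70 − (2/7)·44.475, so (6/7)y_{Mesa} = 1719/140 and y_{Mesa} = 14.325.
Then y_{Nadir} = 44.475 − 0.5·14.325 = 37.3125.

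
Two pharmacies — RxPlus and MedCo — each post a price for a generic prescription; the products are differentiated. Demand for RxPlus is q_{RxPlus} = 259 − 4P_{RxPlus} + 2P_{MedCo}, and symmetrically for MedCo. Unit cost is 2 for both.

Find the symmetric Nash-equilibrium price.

44.5

RxPlus's profit: π = (P_{RxPlus} − 2)(259 − 4P_{RxPlus} + 2P_{MedCo}).
∂π/∂P_{RxPlus} = 267 − 8P_{RxPlus} + 2P_{MedCo} = 0 ⇒ P_{RxPlus} = 33.375 + 0.25P_{MedCo}.
Setting P_{RxPlus} = P_{MedCo} in the reaction function: P_{RxPlus} = 33.375 + 0.25P_{RxPlus}, so P_{RxPlus} = 33.375 / 0.75 = 44.5.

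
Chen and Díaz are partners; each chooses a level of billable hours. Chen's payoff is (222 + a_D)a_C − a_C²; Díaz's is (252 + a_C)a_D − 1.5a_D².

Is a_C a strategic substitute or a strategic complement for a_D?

strategic complements

Expanding Chen's payoff: 222a_C + a_Da_C − a_C².
∂π/∂a_C = 222 + a_D − 2a_C = 0, so a_C = 111 + 0.5a_D.
The best-response slope da_C/da_D = 0.5 > 0: the reaction function is upward-sloping, so the choices are strategic complements.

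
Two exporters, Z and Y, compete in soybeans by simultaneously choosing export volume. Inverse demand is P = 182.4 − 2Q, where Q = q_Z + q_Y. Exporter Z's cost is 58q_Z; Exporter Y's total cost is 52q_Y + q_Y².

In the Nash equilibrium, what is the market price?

Exporter Z's profit: π = q_Z(182.4 − 2(q_Z + q_Y)) − 58q_Z.
∂π/∂q_Z = 124.4 − 4q_Z − 2q_Y = 0, so q_Z = 31.1 − 0.5q_Y.
For Y: ∂π/∂q_Y = 130.4 − 6q_Y − 2q_Z = 0 ⇒ q_Y = 326/15 − (1/3)q_Z.
Substituting the second reaction function into the first: q_Z = 31.1 − 0.5(326/15 − (1/3)q_Z), which gives (5/6)q_Z = 607/30 ⇒ q_Z = 24.28.
Then q_Y = 326/15 − (1/3)·24.28 = 13.64.
Equilibrium price: P = 182.4 − 2·37.92 = 106.56.

106.56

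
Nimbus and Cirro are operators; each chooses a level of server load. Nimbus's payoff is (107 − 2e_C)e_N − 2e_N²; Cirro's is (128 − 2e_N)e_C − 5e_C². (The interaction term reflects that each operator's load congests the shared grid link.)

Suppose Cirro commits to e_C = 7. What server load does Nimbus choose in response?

Expanding Nimbus's payoff: 107e_N − 2e_Ce_N − 2e_N².
∂π/∂e_N = 107 − 2e_C − 4e_N = 0, so e_N = 26.75 − 0.5e_C.
At e_C = 7: e_N = 26.75 − 0.5·7 = 23.25.

23.25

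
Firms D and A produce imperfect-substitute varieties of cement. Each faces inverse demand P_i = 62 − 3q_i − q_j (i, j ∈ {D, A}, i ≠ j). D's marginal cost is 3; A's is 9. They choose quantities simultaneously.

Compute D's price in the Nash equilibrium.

28.8

Firm D's profit: π = q_D(62 − 3q_D − q_A) − 3q_D.
∂π/∂q_D = 59 − 6q_D − q_A = 0 ⇒ q_D = 59/6 − (1/6)q_A.
Similarly q_A = 53/6 − (1/6)q_D.
Solving the two reaction functions simultaneously: (1 − (−1/6)(−1/6))q_D = 59/6 − (1/6)·(53/6), so (35/36)q_D = 301/36 and q_D = 8.6.
Then q_A = 53/6 − (1/6)·8.6 = 7.4.
P_D = 62 − 3·8.6 − 7.4 = 28.8.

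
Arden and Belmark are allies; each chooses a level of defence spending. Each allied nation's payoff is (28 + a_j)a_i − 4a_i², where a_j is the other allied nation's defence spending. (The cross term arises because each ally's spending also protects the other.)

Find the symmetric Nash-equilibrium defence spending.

4

Arden's payoff is (28 + a_B)a_A − 4a_A².
∂π/∂a_A = 28 + a_B − 8a_A = 0, so a_A = 3.5 + 0.125a_B.
Setting a_A = a_B in the reaction function: a_A = 3.5 + 0.125a_A, so a_A = 3.5 / 0.875 = 4.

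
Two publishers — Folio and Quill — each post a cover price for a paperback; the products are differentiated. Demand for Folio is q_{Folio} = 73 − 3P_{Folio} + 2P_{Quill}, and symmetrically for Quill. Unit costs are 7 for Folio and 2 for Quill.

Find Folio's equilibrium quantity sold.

Folio's profit: π = (P_{Folio} − 7)(73 − 3P_{Folio} + 2P_{Quill}).
∂π/∂P_{Folio} = 94 − 6P_{Folio} + 2P_{Quill} = 0 ⇒ P_{Folio} = 47/3 + (1/3)P_{Quill}.
Similarly P_{Quill} = 79/6 + (1/3)P_{Folio}.
Substituting the second reaction function into the first: P_{Folio} = 47/3 + (1/3)(79/6 + (1/3)P_{Folio}), which gives (8/9)P_{Folio} = 361/18 ⇒ P_{Folio} = 22.5625.
Then P_{Quill} = 79/6 + (1/3)·22.5625 = 20.6875.
q_{Folio} = 73 − 3·22.5625 + 2·20.6875 = 46.6875.

46.6875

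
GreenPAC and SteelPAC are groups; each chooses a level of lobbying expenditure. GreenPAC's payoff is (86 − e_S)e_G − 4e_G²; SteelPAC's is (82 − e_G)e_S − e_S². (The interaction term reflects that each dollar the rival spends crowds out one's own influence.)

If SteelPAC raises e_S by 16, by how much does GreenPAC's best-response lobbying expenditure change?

Expanding GreenPAC's payoff: 86e_G − e_Se_G − 4e_G².
∂π/∂e_G = 86 − e_S − 8e_G = 0, so e_G = 10.75 − 0.125e_S.
The reaction-function slope is −0.125, so a 16-unit rise in e_S moves e_G by −0.125 × 16 = −2. GreenPAC's best response falls — the actions are strategic substitutes.

-2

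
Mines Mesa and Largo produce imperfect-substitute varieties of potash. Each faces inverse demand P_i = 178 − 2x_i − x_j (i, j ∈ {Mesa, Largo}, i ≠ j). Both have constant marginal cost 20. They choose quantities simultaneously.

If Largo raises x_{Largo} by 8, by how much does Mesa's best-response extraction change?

-2

Mine Mesa's profit: π = x_{Mesa}(178 − 2x_{Mesa} − x_{Largo}) − 20x_{Mesa}.
∂π/∂x_{Mesa} = 158 − 4x_{Mesa} − x_{Largo} = 0 ⇒ x_{Mesa} = 39.5 − 0.25x_{Largo}.
The reaction-function slope is −0.25, so an 8-unit rise in x_{Largo} moves x_{Mesa} by −0.25 × 8 = −2. Mesa's best response falls — the actions are strategic substitutes.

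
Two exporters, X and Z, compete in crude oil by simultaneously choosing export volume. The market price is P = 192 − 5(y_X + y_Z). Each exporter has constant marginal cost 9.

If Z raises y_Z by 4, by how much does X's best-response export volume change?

Exporter X's profit: π = y_X(192 − 5(y_X + y_Z)) − 9y_X.
∂π/∂y_X = 183 − 10y_X − 5y_Z = 0, so y_X = 18.3 − 0.5y_Z.
The reaction-function slope is −0.5, so a 4-unit rise in y_Z moves y_X by −0.5 × 4 = −2. X's best response falls — the actions are strategic substitutes.

-2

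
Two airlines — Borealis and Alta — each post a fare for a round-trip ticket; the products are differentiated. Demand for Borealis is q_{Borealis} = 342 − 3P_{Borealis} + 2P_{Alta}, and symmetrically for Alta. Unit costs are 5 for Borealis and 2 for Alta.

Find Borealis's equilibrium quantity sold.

251.0625

Borealis's profit: π = (P_{Borealis} − 5)(342 − 3P_{Borealis} + 2P_{Alta}).
∂π/∂P_{Borealis} = 357 − 6P_{Borealis} + 2P_{Alta} = 0 ⇒ P_{Borealis} = 59.5 + (1/3)P_{Alta}.
Similarly P_{Alta} = 58 + (1/3)P_{Borealis}.
Substituting the second reaction function into the first: P_{Borealis} = 59.5 + (1/3)(58 + (1/3)P_{Borealis}), which gives (8/9)P_{Borealis} = 473/6 ⇒ P_{Borealis} = 88.6875.
Then P_{Alta} = 58 + (1/3)·88.6875 = 87.5625.
q_{Borealis} = 342 − 3·88.6875 + 2·87.5625 = 251.0625.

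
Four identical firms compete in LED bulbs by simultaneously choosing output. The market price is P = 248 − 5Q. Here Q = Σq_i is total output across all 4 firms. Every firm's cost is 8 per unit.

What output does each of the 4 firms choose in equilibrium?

9.6

A representative firm's profit is π_i = q_i(248 − 5Q) − 8q_i, with Q = q_i + Σ_{j≠i} q_j.
First-order condition: 240 − 10q_i − 5Σ_{j≠i} q_j = 0.
With identical firms, set every q_j = q: then 240 − 10q − 15q = 0, i.e. q = 240/25 = 9.6.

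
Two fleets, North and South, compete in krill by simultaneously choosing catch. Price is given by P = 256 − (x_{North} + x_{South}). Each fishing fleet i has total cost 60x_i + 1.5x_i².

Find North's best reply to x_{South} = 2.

Fishing fleet North's profit: π = x_{North}(256 − (x_{North} + x_{South})) − 60x_{North} − 1.5x_{North}².
∂π/∂x_{North} = 196 − 5x_{North} − x_{South} = 0, so x_{North} = 39.2 − 0.2x_{South}.
At x_{South} = 2: x_{North} = 39.2 − 0.2·2 = 38.8.

38.8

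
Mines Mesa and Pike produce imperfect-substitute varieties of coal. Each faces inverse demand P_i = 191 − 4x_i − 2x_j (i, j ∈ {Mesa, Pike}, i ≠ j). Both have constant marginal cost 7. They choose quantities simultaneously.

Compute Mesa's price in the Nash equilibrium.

Mine Mesa's profit: π = x_{Mesa}(191 − 4x_{Mesa} − 2x_{Pike}) − 7x_{Mesa}.
∂π/∂x_{Mesa} = 184 − 8x_{Mesa} − 2x_{Pike} = 0 ⇒ x_{Mesa} = 23 − 0.25x_{Pike}.
The game is symmetric, so in equilibrium x_{Pike} = x_{Mesa}: the reaction function gives 1.25x_{Mesa} = 23, hence x_{Mesa} = 18.4.
P_{Mesa} = 191 − 4·18.4 − 2·18.4 = 80.6.

80.6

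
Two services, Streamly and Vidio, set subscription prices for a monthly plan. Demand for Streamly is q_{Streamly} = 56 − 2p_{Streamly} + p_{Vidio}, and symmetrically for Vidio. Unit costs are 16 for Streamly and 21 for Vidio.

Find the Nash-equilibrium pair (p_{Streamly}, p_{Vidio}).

30, 32

Streamly's profit: π = (p_{Streamly} − 16)(56 − 2p_{Streamly} + p_{Vidio}).
∂π/∂p_{Streamly} = 88 − 4p_{Streamly} + p_{Vidio} = 0 ⇒ p_{Streamly} = 22 + 0.25p_{Vidio}.
Similarly p_{Vidio} = 24.5 + 0.25p_{Streamly}.
Substituting the second reaction function into the first: p_{Streamly} = 22 + 0.25(24.5 + 0.25p_{Streamly}), which gives 0.9375p_{Streamly} = 28.125 ⇒ p_{Streamly} = 30.
Then p_{Vidio} = 24.5 + 0.25·30 = 32.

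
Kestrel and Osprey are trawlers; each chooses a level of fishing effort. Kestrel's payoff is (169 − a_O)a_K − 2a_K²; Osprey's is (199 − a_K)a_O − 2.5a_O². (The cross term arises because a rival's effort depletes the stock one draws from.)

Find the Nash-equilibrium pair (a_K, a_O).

Expanding Kestrel's payoff: 169a_K − a_Oa_K − 2a_K².
∂π/∂a_K = 169 − a_O − 4a_K = 0, so a_K = 42.25 − 0.25a_O.
Likewise for Osprey: a_O = 39.8 − 0.2a_K.
Substituting the second reaction function into the first: a_K = 42.25 − 0.25(39.8 − 0.2a_K), which gives 0.95a_K = 32.3 ⇒ a_K = 34.
Then a_O = 39.8 − 0.2·34 = 33.

34, 33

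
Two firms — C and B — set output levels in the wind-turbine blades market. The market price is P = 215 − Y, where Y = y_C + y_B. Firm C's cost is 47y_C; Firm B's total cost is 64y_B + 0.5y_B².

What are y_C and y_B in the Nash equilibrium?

70.6, 26.8

Firm C's profit: π = y_C(215 − (y_C + y_B)) − 47y_C.
∂π/∂y_C = 168 − 2y_C − y_B = 0, so y_C = 84 − 0.5y_B.
For B: ∂π/∂y_B = 151 − 3y_B − y_C = 0 ⇒ y_B = 151/3 − (1/3)y_C.
Substituting the second reaction function into the first: y_C = 84 − 0.5(151/3 − (1/3)y_C), which gives (5/6)y_C = 353/6 ⇒ y_C = 70.6.
Then y_B = 151/3 − (1/3)·70.6 = 26.8.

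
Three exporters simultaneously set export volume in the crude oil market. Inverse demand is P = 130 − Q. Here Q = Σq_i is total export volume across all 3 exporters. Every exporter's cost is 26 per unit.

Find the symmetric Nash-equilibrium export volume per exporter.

26

A representative exporter's profit is π_i = q_i(130 − Q) − 26q_i, with Q = q_i + Σ_{j≠i} q_j.
First-order condition: 104 − 2q_i − Σ_{j≠i} q_j = 0.
With identical exporters, set every q_j = q: then 104 − 2q − 2q = 0, i.e. q = 104/4 = 26.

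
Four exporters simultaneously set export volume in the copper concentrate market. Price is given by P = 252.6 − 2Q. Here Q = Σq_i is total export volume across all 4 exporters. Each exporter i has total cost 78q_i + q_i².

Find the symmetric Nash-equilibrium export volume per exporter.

A representative exporter's profit is π_i = q_i(252.6 − 2Q) − 78q_i − q_i², with Q = q_i + Σ_{j≠i} q_j.
First-order condition: 174.6 − 6q_i − 2Σ_{j≠i} q_j = 0.
With identical exporters, set every q_j = q: then 174.6 − 6q − 6q = 0, i.e. q = 174.6/12 = 14.55.

14.55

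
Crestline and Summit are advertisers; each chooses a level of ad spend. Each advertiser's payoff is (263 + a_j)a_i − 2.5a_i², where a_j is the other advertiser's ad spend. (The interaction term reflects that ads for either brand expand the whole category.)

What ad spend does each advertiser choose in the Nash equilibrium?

65.75

Crestline's payoff is (263 + a_S)a_C − 2.5a_C².
∂π/∂a_C = 263 + a_S − 5a_C = 0, so a_C = 52.6 + 0.2a_S.
By symmetry a_S = a_C; substituting into the reaction function, 0.8a_C = 52.6 and a_C = 65.75.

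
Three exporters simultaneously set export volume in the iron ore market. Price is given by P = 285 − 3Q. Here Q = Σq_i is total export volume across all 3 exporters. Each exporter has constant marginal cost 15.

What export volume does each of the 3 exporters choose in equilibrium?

22.5

A representative exporter's profit is π_i = q_i(285 − 3Q) − 15q_i, with Q = q_i + Σ_{j≠i} q_j.
First-order condition: 270 − 6q_i − 3Σ_{j≠i} q_j = 0.
Imposing symmetry (q_j = q for all j) turns Σ_{j≠i} q_j into 2q, so 270 = 12q and q = 22.5.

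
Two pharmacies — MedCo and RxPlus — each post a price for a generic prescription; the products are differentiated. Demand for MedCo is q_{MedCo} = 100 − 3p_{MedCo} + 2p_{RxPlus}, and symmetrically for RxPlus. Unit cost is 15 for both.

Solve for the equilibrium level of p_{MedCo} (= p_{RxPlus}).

MedCo's profit: π = (p_{MedCo} − 15)(100 − 3p_{MedCo} + 2p_{RxPlus}).
∂π/∂p_{MedCo} = 145 − 6p_{MedCo} + 2p_{RxPlus} = 0 ⇒ p_{MedCo} = 145/6 + (1/3)p_{RxPlus}.
By symmetry p_{RxPlus} = p_{MedCo}; substituting into the reaction function, (2/3)p_{MedCo} = 145/6 and p_{MedCo} = 36.25.

36.25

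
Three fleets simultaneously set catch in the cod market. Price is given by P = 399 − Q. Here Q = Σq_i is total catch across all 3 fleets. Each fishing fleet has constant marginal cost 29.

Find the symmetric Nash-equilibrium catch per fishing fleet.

A representative fishing fleet's profit is π_i = q_i(399 − Q) − 29q_i, with Q = q_i + Σ_{j≠i} q_j.
First-order condition: 370 − 2q_i − Σ_{j≠i} q_j = 0.
With identical fishing fleets, set every q_j = q: then 370 − 2q − 2q = 0, i.e. q = 370/4 = 92.5.

92.5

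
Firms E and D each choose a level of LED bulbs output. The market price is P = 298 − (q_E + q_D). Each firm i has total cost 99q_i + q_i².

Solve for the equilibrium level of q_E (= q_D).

39.8

Firm E's profit: π = q_E(298 − (q_E + q_D)) − 99q_E − q_E².
∂π/∂q_E = 199 − 4q_E − q_D = 0, so q_E = 49.75 − 0.25q_D.
The game is symmetric, so in equilibrium q_D = q_E: the reaction function gives 1.25q_E = 49.75, hence q_E = 39.8.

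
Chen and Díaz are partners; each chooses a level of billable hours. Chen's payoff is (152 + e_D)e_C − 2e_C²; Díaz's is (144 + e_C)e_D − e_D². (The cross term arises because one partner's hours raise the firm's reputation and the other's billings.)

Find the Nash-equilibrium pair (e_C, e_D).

Expanding Chen's payoff: 152e_C + e_De_C − 2e_C².
∂π/∂e_C = 152 + e_D − 4e_C = 0, so e_C = 38 + 0.25e_D.
Likewise for Díaz: e_D = 72 + 0.5e_C.
Substituting the second reaction function into the first: e_C = 38 + 0.25(72 + 0.5e_C), which gives 0.875e_C = 56 ⇒ e_C = 64.
Then e_D = 72 + 0.5·64 = 104.

64, 104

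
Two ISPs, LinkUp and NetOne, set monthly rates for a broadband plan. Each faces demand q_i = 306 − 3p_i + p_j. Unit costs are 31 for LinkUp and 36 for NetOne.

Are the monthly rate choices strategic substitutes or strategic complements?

strategic complements

LinkUp's profit: π = (p_{LinkUp} − 31)(306 − 3p_{LinkUp} + p_{NetOne}).
∂π/∂p_{LinkUp} = 399 − 6p_{LinkUp} + p_{NetOne} = 0 ⇒ p_{LinkUp} = 66.5 + (1/6)p_{NetOne}.
The best-response slope dp_{LinkUp}/dp_{NetOne} = 1/6 > 0: the reaction function is upward-sloping, so the choices are strategic complements.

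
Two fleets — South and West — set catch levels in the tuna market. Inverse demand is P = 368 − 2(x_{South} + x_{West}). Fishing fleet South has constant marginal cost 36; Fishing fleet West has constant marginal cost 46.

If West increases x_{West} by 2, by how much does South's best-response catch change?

Fishing fleet South's profit: π = x_{South}(368 − 2(x_{South} + x_{West})) − 36x_{South}.
∂π/∂x_{South} = 332 − 4x_{South} − 2x_{West} = 0, so x_{South} = 83 − 0.5x_{West}.
The reaction-function slope is −0.5, so a 2-unit rise in x_{West} moves x_{South} by −0.5 × 2 = −1. South's best response falls — the actions are strategic substitutes.

-1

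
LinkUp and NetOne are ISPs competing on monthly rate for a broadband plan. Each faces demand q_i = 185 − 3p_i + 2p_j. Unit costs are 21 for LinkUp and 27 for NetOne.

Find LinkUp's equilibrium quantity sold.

126.375

LinkUp's profit: π = (p_{LinkUp} − 21)(185 − 3p_{LinkUp} + 2p_{NetOne}).
∂π/∂p_{LinkUp} = 248 − 6p_{LinkUp} + 2p_{NetOne} = 0 ⇒ p_{LinkUp} = 124/3 + (1/3)p_{NetOne}.
Similarly p_{NetOne} = 133/3 + (1/3)p_{LinkUp}.
Substituting the second reaction function into the first: p_{LinkUp} = 124/3 + (1/3)(133/3 + (1/3)p_{LinkUp}), which gives (8/9)p_{LinkUp} = 505/9 ⇒ p_{LinkUp} = 63.125.
Then p_{NetOne} = 133/3 + (1/3)·63.125 = 65.375.
q_{LinkUp} = 185 − 3·63.125 + 2·65.375 = 126.375.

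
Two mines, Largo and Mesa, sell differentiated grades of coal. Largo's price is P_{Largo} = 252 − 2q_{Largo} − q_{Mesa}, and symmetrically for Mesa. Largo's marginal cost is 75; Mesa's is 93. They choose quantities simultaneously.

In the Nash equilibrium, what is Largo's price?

148.2

Mine Largo's profit: π = q_{Largo}(252 − 2q_{Largo} − q_{Mesa}) − 75q_{Largo}.
∂π/∂q_{Largo} = 177 − 4q_{Largo} − q_{Mesa} = 0 ⇒ q_{Largo} = 44.25 − 0.25q_{Mesa}.
Similarly q_{Mesa} = 39.75 − 0.25q_{Largo}.
Plugging q_{Mesa} into Largo's best response: q_{Largo} = 44.25 − 0.25(39.75 − 0.25q_{Largo}) ⇒ 0.9375q_{Largo} = 34.3125, so q_{Largo} = 36.6.
Then q_{Mesa} = 39.75 − 0.25·36.6 = 30.6.
P_{Largo} = 252 − 2·36.6 − 30.6 = 148.2.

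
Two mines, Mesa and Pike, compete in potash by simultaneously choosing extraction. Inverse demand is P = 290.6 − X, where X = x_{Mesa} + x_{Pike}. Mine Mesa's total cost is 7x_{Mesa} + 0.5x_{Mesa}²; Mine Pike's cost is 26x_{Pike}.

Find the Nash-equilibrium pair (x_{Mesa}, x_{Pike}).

60.52, 102.04

Mine Mesa's profit: π = x_{Mesa}(290.6 − (x_{Mesa} + x_{Pike})) − 7x_{Mesa} − 0.5x_{Mesa}².
∂π/∂x_{Mesa} = 283.6 − 3x_{Mesa} − x_{Pike} = 0, so x_{Mesa} = 1418/15 − (1/3)x_{Pike}.
For Pike: ∂π/∂x_{Pike} = 264.6 − 2x_{Pike} − x_{Mesa} = 0 ⇒ x_{Pike} = 132.3 − 0.5x_{Mesa}.
Plugging x_{Pike} into Mesa's best response: x_{Mesa} = 1418/15 − (1/3)(132.3 − 0.5x_{Mesa}) ⇒ (5/6)x_{Mesa} = 1513/30, so x_{Mesa} = 60.52.
Then x_{Pike} = 132.3 − 0.5·60.52 = 102.04.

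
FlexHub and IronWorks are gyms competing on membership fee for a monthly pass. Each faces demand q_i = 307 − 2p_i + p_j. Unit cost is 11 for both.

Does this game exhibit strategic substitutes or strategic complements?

strategic complements

FlexHub's profit: π = (p_{FlexHub} − 11)(307 − 2p_{FlexHub} + p_{IronWorks}).
∂π/∂p_{FlexHub} = 329 − 4p_{FlexHub} + p_{IronWorks} = 0 ⇒ p_{FlexHub} = 82.25 + 0.25p_{IronWorks}.
The best-response slope dp_{FlexHub}/dp_{IronWorks} = 0.25 > 0: the reaction function is upward-sloping, so the choices are strategic complements.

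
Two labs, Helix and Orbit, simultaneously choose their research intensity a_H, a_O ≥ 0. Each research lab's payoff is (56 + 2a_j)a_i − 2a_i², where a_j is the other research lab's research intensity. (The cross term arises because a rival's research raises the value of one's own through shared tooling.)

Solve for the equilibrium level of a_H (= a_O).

Helix's payoff is (56 + 2a_O)a_H − 2a_H².
∂π/∂a_H = 56 + 2a_O − 4a_H = 0, so a_H = 14 + 0.5a_O.
By symmetry a_O = a_H; substituting into the reaction function, 0.5a_H = 14 and a_H = 28.

28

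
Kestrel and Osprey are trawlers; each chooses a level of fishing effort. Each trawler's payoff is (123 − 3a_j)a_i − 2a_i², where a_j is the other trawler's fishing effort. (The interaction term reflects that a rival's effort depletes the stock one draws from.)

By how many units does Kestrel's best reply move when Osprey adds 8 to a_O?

-6

Kestrel's payoff is (123 − 3a_O)a_K − 2a_K².
∂π/∂a_K = 123 − 3a_O − 4a_K = 0, so a_K = 30.75 − 0.75a_O.
The reaction-function slope is −0.75, so an 8-unit rise in a_O moves a_K by −0.75 × 8 = −6. Kestrel's best response falls — the actions are strategic substitutes.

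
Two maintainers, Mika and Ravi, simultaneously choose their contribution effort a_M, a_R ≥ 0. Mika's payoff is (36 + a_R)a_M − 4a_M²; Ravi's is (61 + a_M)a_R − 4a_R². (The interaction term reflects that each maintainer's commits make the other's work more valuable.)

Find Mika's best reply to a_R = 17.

Expanding Mika's payoff: 36a_M + a_Ra_M − 4a_M².
∂π/∂a_M = 36 + a_R − 8a_M = 0, so a_M = 4.5 + 0.125a_R.
At a_R = 17: a_M = 4.5 + 0.125·17 = 6.625.

6.625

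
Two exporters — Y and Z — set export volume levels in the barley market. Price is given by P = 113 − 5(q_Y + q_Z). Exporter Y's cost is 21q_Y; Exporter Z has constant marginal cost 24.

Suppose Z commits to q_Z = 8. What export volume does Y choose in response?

5.2

Exporter Y's profit: π = q_Y(113 − 5(q_Y + q_Z)) − 21q_Y.
∂π/∂q_Y = 92 − 10q_Y − 5q_Z = 0, so q_Y = 9.2 − 0.5q_Z.
At q_Z = 8: q_Y = 9.2 − 0.5·8 = 5.2.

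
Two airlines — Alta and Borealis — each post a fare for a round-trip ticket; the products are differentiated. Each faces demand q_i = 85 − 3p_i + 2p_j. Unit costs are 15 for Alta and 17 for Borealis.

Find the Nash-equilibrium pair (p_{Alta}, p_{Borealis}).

32.875, 33.625

Alta's profit: π = (p_{Alta} − 15)(85 − 3p_{Alta} + 2p_{Borealis}).
∂π/∂p_{Alta} = 130 − 6p_{Alta} + 2p_{Borealis} = 0 ⇒ p_{Alta} = 65/3 + (1/3)p_{Borealis}.
Similarly p_{Borealis} = 68/3 + (1/3)p_{Alta}.
Plugging p_{Borealis} into Alta's best response: p_{Alta} = 65/3 + (1/3)(68/3 + (1/3)p_{Alta}) ⇒ (8/9)p_{Alta} = 263/9, so p_{Alta} = 32.875.
Then p_{Borealis} = 68/3 + (1/3)·32.875 = 33.625.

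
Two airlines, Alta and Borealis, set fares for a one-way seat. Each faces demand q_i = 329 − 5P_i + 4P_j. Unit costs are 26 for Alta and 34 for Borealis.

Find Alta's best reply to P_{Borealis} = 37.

Alta's profit: π = (P_{Alta} − 26)(329 − 5P_{Alta} + 4P_{Borealis}).
∂π/∂P_{Alta} = 459 − 10P_{Alta} + 4P_{Borealis} = 0 ⇒ P_{Alta} = 45.9 + 0.4P_{Borealis}.
At P_{Borealis} = 37: P_{Alta} = 45.9 + 0.4·37 = 60.7.

60.7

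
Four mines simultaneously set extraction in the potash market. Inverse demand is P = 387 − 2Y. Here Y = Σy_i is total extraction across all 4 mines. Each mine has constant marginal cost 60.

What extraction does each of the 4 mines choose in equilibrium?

32.7

A representative mine's profit is π_i = y_i(387 − 2Y) − 60y_i, with Y = y_i + Σ_{j≠i} y_j.
First-order condition: 327 − 4y_i − 2Σ_{j≠i} y_j = 0.
With identical mines, set every y_j = y: then 327 − 4y − 6y = 0, i.e. y = 327/10 = 32.7.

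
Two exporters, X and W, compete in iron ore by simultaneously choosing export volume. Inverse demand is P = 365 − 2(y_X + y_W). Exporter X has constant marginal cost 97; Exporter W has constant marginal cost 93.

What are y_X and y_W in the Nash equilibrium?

44, 46

Exporter X's profit: π = y_X(365 − 2(y_X + y_W)) − 97y_X.
∂π/∂y_X = 268 − 4y_X − 2y_W = 0, so y_X = 67 − 0.5y_W.
By the same steps for W: y_W = 68 − 0.5y_X.
Plugging y_W into X's best response: y_X = 67 − 0.5(68 − 0.5y_X) ⇒ 0.75y_X = 33, so y_X = 44.
Then y_W = 68 − 0.5·44 = 46.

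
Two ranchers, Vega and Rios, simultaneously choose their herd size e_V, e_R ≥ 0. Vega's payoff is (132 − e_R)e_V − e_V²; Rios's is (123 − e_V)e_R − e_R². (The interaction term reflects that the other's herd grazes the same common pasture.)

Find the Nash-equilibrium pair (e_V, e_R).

47, 38

Expanding Vega's payoff: 132e_V − e_Re_V − e_V².
∂π/∂e_V = 132 − e_R − 2e_V = 0, so e_V = 66 − 0.5e_R.
Likewise for Rios: e_R = 61.5 − 0.5e_V.
Plugging e_R into Vega's best response: e_V = 66 − 0.5(61.5 − 0.5e_V) ⇒ 0.75e_V = 35.25, so e_V = 47.
Then e_R = 61.5 − 0.5·47 = 38.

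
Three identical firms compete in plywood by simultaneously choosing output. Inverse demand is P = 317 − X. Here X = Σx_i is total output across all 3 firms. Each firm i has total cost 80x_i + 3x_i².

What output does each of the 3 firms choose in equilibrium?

A representative firm's profit is π_i = x_i(317 − X) − 80x_i − 3x_i², with X = x_i + Σ_{j≠i} x_j.
First-order condition: 237 − 8x_i − Σ_{j≠i} x_j = 0.
Imposing symmetry (x_j = x for all j) turns Σ_{j≠i} x_j into 2x, so 237 = 10x and x = 23.7.

23.7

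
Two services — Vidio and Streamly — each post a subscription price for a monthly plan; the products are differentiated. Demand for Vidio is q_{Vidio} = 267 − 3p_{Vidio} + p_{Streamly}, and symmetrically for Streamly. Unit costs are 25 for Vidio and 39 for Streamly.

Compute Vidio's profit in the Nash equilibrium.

Vidio's profit: π = (p_{Vidio} − 25)(267 − 3p_{Vidio} + p_{Streamly}).
∂π/∂p_{Vidio} = 342 − 6p_{Vidio} + p_{Streamly} = 0 ⇒ p_{Vidio} = 57 + (1/6)p_{Streamly}.
Similarly p_{Streamly} = 64 + (1/6)p_{Vidio}.
Solving the two reaction functions simultaneously: (1 − (1/6)(1/6))p_{Vidio} = 57 + (1/6)·64, so (35/36)p_{Vidio} = 203/3 and p_{Vidio} = 69.6.
Then p_{Streamly} = 64 + (1/6)·69.6 = 75.6.
q_{Vidio} = 267 − 3·69.6 + 75.6 = 133.8.
Profit = (69.6 − 25)·133.8 = 5967.48.

5967.48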